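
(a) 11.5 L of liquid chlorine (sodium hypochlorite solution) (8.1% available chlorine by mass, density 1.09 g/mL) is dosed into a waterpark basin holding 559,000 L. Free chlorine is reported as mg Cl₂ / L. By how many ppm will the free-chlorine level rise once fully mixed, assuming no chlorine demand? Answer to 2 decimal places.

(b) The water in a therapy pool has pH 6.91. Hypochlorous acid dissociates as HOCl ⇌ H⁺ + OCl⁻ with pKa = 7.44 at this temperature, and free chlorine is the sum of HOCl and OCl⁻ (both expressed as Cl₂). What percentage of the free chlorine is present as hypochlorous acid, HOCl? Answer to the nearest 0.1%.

(a) 1.82 ppm; (b) 77.2%

(a) Mass of solution: 11.5 L × 1000 mL/L × 1.09 g/mL = 12,540 g.
(a) Available chlorine delivered: 12,540 g × 0.081 = 1015 g as Cl₂.
(a) Concentration rise: 1015 g / 559,000 L = 1.816 mg/L = 1.82 ppm.

(b) [OCl⁻]/[HOCl] = 10^(pH − pKa) = 10^(6.91 − 7.44) = 10^-0.53 = 0.2951.
(b) Fraction as HOCl = 1 / (1 + 0.2951) = 0.7721.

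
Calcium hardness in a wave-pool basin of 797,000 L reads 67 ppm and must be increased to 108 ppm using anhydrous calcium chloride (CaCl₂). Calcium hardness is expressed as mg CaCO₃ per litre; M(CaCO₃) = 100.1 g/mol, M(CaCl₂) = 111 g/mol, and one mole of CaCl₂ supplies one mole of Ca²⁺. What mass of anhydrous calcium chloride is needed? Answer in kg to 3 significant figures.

Hardness to add: (108 − 67) = 41 mg/L as CaCO₃ × 797,000 L = 32,680 g as CaCO₃.
Moles of Ca²⁺ (1 mol Ca²⁺ ≡ 1 mol CaCO₃): 32,680 / 100.1 g/mol = 326.4 mol.
Mass of CaCl₂: 326.4 × 111 = 36,240 g.

36.2 kg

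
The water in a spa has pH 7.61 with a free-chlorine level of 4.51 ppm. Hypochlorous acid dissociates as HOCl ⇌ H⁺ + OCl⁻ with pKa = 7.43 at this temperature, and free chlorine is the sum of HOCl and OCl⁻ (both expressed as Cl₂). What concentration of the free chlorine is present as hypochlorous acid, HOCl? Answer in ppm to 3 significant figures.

[OCl⁻]/[HOCl] = 10^(pH − pKa) = 10^(7.61 − 7.43) = 10^0.18 = 1.514.
Fraction as HOCl = 1 / (1 + 1.514) = 0.3978.
HOCl = 0.3978 × 4.51 ppm = 1.794 ppm.

1.79 ppm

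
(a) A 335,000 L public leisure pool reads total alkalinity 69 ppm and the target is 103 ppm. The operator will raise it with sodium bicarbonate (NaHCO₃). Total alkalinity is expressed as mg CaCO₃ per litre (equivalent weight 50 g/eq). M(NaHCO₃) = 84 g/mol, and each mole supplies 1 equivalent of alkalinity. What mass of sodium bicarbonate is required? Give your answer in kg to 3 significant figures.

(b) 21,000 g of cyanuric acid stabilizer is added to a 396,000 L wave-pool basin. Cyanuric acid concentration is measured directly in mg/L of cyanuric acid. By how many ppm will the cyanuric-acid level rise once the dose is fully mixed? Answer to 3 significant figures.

(a) 19.1 kg; (b) 53.0 ppm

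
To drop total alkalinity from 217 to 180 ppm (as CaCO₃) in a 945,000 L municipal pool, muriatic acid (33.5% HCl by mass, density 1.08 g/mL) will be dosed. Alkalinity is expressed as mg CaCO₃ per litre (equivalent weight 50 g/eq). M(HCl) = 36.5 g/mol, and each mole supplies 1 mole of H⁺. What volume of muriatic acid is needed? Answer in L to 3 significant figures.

70.5 L

Alkalinity to neutralize: (217 − 180) = 37 mg/L as CaCO₃ × 945,000 L = 34,960 g as CaCO₃.
Equivalents of H⁺ required: 34,960 ÷ 50 g/eq = 699.3 eq = 699.3 mol HCl.
Mass of HCl: 699.3 × 36.5 = 25,520 g.
Mass of 33.5% solution: 25,520 / 0.335 = 76,190 g.
Volume: 76,190 g ÷ 1.08 g/mL = 70,550 mL.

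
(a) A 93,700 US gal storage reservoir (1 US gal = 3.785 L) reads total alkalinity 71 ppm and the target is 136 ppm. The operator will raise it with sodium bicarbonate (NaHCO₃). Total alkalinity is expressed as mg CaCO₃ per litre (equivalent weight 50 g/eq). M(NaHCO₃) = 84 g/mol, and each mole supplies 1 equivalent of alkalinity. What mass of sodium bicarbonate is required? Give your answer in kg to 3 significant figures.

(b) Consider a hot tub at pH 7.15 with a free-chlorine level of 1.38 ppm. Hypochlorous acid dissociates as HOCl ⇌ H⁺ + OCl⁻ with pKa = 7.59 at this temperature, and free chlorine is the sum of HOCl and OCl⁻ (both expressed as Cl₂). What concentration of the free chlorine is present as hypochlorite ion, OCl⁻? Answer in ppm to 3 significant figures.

(a) 38.7 kg; (b) 0.368 ppm

(a) Volume: 93,700 US gal × 3.785 L/gal = 354,654 L.
(a) Alkalinity to add: (136 − 71) = 65 mg/L as CaCO₃ × 354,654 L = 23,050 g as CaCO₃.
(a) Equivalents: 23,050 g ÷ 50 g/eq = 461.1 eq.
(a) NaHCO₃ supplies 1 eq per mole → 461.1 mol.
(a) Mass: 461.1 mol × 84 g/mol = 38,730 g.

(b) [OCl⁻]/[HOCl] = 10^(pH − pKa) = 10^(7.15 − 7.59) = 10^-0.44 = 0.3631.
(b) Fraction as HOCl = 1 / (1 + 0.3631) = 0.7336.
(b) OCl⁻ = (1 − 0.7336) × 1.38 ppm = 0.3676 ppm.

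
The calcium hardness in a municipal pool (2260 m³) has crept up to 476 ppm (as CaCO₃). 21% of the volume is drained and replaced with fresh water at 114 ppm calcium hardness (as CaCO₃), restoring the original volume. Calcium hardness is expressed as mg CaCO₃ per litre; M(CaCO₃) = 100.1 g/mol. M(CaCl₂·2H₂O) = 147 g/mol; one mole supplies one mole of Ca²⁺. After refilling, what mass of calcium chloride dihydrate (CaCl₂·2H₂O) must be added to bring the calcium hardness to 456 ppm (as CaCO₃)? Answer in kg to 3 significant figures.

186 kg

Volume: 2260 m³ = 2,260,000 L.
After draining 21% and refilling: 476 × 0.79 + 114 × 0.21 = 399.98 ppm.
Deficit to target: 456 − 399.98 = 56.02 mg/L.
As CaCO₃: 56.02 mg/L × 2,260,000 L = 126,600 g; ÷ 100.1 = 1265 mol Ca²⁺.
Mass: 1265 × 147 = 185,900 g.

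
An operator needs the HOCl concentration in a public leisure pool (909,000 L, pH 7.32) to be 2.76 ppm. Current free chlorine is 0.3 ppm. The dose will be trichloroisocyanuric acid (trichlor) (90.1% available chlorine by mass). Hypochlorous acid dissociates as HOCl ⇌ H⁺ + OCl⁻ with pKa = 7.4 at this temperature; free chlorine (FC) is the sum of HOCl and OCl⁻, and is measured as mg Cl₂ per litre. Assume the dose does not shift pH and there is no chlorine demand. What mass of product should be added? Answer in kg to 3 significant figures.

[OCl⁻]/[HOCl] = 10^(pH − pKa) = 10^(7.32 − 7.4) = 0.8318; fraction as HOCl = 1/(1 + 0.8318) = 0.5459.
Free chlorine required for 2.76 ppm HOCl: 2.76 / 0.5459 = 5.056 ppm.
FC to add: 5.056 − 0.3 = 4.756 mg/L as Cl₂.
Cl₂ equivalent: 4.756 mg/L × 909,000 L = 4323 g.
Product at 90.1% available Cl: 4323 / 0.901 = 4798 g.

4.80 kg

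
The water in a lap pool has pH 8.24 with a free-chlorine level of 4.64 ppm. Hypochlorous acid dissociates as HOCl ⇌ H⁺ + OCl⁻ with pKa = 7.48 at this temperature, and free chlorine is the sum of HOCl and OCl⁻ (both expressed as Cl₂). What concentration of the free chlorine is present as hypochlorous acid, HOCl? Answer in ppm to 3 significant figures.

[OCl⁻]/[HOCl] = 10^(pH − pKa) = 10^(8.24 − 7.48) = 10^0.76 = 5.754.
Fraction as HOCl = 1 / (1 + 5.754) = 0.1481.
HOCl = 0.1481 × 4.64 ppm = 0.687 ppm.

0.687 ppm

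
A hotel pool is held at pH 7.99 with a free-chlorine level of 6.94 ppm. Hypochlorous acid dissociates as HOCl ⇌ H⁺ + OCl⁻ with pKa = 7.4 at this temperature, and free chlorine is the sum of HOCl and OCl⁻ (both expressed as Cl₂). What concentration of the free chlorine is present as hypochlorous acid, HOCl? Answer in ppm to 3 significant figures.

[OCl⁻]/[HOCl] = 10^(pH − pKa) = 10^(7.99 − 7.4) = 10^0.59 = 3.89.
Fraction as HOCl = 1 / (1 + 3.89) = 0.2045.
HOCl = 0.2045 × 6.94 ppm = 1.419 ppm.

1.42 ppm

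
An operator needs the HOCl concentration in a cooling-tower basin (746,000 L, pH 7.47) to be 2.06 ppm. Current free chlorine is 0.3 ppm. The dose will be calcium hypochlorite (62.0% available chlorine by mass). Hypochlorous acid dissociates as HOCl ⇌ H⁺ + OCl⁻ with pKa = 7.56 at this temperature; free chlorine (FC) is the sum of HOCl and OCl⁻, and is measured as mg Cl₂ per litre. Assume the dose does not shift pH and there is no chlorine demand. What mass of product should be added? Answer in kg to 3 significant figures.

4.13 kg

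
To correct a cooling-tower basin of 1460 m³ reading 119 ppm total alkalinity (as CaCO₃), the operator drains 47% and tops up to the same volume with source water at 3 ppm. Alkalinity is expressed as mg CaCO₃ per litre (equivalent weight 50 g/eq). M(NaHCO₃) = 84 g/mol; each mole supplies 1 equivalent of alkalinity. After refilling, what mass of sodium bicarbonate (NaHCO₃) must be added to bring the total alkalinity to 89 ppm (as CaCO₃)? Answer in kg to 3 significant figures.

60.1 kg

Volume: 1460 m³ = 1,460,000 L.
After draining 47% and refilling: 119 × 0.53 + 3 × 0.47 = 64.48 ppm.
Deficit to target: 89 − 64.48 = 24.52 mg/L.
As CaCO₃: 24.52 mg/L × 1,460,000 L = 35,800 g; ÷ 50 g/eq ÷ 1 = 716 mol NaHCO₃.
Mass: 716 × 84 = 60,140 g.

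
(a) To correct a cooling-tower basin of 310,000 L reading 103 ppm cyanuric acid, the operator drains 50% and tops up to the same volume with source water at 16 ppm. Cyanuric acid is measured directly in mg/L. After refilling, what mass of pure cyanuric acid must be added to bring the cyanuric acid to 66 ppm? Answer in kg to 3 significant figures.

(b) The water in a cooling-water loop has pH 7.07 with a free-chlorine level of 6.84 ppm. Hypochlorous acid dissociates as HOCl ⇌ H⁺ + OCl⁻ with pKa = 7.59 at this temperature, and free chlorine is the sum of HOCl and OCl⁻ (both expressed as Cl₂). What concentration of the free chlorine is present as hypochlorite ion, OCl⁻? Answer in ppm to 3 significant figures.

(a) After draining 50% and refilling: 103 × 0.50 + 16 × 0.50 = 59.5 ppm.
(a) Deficit to target: 66 − 59.5 = 6.5 mg/L.
(a) Mass: 6.5 mg/L × 310,000 L = 2015 g cyanuric acid.

(b) [OCl⁻]/[HOCl] = 10^(pH − pKa) = 10^(7.07 − 7.59) = 10^-0.52 = 0.302.
(b) Fraction as HOCl = 1 / (1 + 0.302) = 0.7681.
(b) OCl⁻ = (1 − 0.7681) × 6.84 ppm = 1.587 ppm.

(a) 2.02 kg; (b) 1.59 ppm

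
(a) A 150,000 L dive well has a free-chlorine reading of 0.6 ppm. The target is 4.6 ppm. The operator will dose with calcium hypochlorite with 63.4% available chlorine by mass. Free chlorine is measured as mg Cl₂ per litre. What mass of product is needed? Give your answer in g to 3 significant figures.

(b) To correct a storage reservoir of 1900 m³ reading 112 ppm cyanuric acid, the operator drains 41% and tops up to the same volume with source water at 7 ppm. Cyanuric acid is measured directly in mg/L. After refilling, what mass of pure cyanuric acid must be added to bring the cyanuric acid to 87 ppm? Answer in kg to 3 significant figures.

(a) 946 g; (b) 34.3 kg

(a) Chlorine deficit: 4.6 − 0.6 = 4 ppm = 4 mg/L as Cl₂.
(a) Cl₂ equivalent needed: 4 mg/L × 150,000 L = 600,000 mg = 600 g.
(a) Product at 63.4% available chlorine: 600 / 0.634 = 946.4 g.

(b) Volume: 1900 m³ = 1,900,000 L.
(b) After draining 41% and refilling: 112 × 0.59 + 7 × 0.41 = 68.95 ppm.
(b) Deficit to target: 87 − 68.95 = 18.05 mg/L.
(b) Mass: 18.05 mg/L × 1,900,000 L = 34,290 g cyanuric acid.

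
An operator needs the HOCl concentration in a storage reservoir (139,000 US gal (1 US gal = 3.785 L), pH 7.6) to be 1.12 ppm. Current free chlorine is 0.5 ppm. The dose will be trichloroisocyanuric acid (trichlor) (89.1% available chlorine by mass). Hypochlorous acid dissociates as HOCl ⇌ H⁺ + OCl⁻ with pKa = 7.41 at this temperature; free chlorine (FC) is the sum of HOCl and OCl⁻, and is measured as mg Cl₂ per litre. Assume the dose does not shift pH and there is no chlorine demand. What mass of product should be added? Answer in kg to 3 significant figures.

1.39 kg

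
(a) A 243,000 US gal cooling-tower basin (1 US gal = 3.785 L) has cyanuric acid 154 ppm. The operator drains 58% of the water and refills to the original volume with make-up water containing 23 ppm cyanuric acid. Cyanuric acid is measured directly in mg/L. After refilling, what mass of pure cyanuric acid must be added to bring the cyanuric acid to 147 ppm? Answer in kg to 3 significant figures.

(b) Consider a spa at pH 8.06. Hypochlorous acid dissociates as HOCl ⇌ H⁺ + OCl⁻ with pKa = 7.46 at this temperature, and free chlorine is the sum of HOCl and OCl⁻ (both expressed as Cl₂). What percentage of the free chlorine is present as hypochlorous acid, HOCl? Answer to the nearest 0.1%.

(a) 63.4 kg; (b) 20.1%

(a) Volume: 243,000 US gal × 3.785 L/gal = 919,755 L.
(a) After draining 58% and refilling: 154 × 0.42 + 23 × 0.58 = 78.02 ppm.
(a) Deficit to target: 147 − 78.02 = 68.98 mg/L.
(a) Mass: 68.98 mg/L × 919,755 L = 63,440 g cyanuric acid.

(b) [OCl⁻]/[HOCl] = 10^(pH − pKa) = 10^(8.06 − 7.46) = 10^0.60 = 3.981.
(b) Fraction as HOCl = 1 / (1 + 3.981) = 0.2008.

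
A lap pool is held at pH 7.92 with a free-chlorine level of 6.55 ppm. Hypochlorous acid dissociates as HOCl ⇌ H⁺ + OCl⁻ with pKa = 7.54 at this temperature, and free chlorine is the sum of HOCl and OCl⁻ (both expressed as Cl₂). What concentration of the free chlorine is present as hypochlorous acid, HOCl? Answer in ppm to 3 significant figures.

[OCl⁻]/[HOCl] = 10^(pH − pKa) = 10^(7.92 − 7.54) = 10^0.38 = 2.399.
Fraction as HOCl = 1 / (1 + 2.399) = 0.2942.
HOCl = 0.2942 × 6.55 ppm = 1.927 ppm.

1.93 ppm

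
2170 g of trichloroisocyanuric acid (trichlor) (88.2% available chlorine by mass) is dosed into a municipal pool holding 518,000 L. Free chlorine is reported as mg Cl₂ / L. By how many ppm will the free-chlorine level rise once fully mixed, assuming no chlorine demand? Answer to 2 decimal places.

3.69 ppm

Available chlorine delivered: 2170 g × 0.882 = 1914 g as Cl₂.
Concentration rise: 1914 g / 518,000 L = 3.695 mg/L = 3.69 ppm.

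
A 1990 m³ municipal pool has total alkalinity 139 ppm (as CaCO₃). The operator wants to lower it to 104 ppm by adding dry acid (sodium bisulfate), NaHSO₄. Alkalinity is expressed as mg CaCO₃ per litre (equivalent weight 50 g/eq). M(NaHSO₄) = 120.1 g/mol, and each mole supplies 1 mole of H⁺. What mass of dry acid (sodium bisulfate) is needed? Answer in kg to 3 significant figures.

167 kg

Volume: 1990 m³ = 1,990,000 L.
Alkalinity to neutralize: (139 − 104) = 35 mg/L as CaCO₃ × 1,990,000 L = 69,650 g as CaCO₃.
Equivalents of H⁺ required: 69,650 ÷ 50 g/eq = 1393 eq = 1393 mol NaHSO₄.
Mass of NaHSO₄: 1393 × 120.1 = 167,300 g.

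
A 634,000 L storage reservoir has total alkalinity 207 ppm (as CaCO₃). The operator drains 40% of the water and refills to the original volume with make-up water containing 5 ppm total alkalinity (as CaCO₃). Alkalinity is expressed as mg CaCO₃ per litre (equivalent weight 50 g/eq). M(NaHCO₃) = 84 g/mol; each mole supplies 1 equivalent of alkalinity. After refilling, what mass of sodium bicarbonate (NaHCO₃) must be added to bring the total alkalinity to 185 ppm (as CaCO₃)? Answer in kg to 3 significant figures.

After draining 40% and refilling: 207 × 0.60 + 5 × 0.40 = 126.2 ppm.
Deficit to target: 185 − 126.2 = 58.8 mg/L.
As CaCO₃: 58.8 mg/L × 634,000 L = 37,280 g; ÷ 50 g/eq ÷ 1 = 745.6 mol NaHCO₃.
Mass: 745.6 × 84 = 62,630 g.

62.6 kg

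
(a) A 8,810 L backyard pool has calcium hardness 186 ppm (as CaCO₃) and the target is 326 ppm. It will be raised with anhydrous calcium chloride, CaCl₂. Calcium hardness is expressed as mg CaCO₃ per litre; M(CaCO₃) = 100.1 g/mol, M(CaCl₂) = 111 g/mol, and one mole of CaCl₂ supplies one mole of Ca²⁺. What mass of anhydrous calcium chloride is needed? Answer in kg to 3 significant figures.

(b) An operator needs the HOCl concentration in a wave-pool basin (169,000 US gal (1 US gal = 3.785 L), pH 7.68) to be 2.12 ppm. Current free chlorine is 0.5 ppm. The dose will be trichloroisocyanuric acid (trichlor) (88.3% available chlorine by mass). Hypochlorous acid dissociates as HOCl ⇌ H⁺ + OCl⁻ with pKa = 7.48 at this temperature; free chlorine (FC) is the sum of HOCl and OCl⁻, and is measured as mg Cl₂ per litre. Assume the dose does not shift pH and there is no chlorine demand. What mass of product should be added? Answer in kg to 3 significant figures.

(a) Hardness to add: (326 − 186) = 140 mg/L as CaCO₃ × 8,810 L = 1233 g as CaCO₃.
(a) Moles of Ca²⁺ (1 mol Ca²⁺ ≡ 1 mol CaCO₃): 1233 / 100.1 g/mol = 12.32 mol.
(a) Mass of CaCl₂: 12.32 × 111 = 1368 g.

(b) Volume: 169,000 US gal × 3.785 L/gal = 639,665 L.
(b) [OCl⁻]/[HOCl] = 10^(pH − pKa) = 10^(7.68 − 7.48) = 1.585; fraction as HOCl = 1/(1 + 1.585) = 0.3869.
(b) Free chlorine required for 2.12 ppm HOCl: 2.12 / 0.3869 = 5.48 ppm.
(b) FC to add: 5.48 − 0.5 = 4.98 mg/L as Cl₂.
(b) Cl₂ equivalent: 4.98 mg/L × 639,665 L = 3186 g.
(b) Product at 88.3% available Cl: 3186 / 0.883 = 3608 g.

(a) 1.37 kg; (b) 3.61 kg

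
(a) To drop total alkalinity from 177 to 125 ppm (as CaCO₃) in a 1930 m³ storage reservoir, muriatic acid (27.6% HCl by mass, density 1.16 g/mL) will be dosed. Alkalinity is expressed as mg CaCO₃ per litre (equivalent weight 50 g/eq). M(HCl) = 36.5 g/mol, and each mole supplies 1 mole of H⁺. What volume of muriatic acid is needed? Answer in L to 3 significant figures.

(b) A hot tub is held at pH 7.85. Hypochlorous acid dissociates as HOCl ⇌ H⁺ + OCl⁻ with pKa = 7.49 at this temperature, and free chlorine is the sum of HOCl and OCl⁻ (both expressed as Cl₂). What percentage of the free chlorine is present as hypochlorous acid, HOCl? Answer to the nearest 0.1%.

(a) 229 L; (b) 30.4%

(a) Volume: 1930 m³ = 1,930,000 L.
(a) Alkalinity to neutralize: (177 − 125) = 52 mg/L as CaCO₃ × 1,930,000 L = 100,400 g as CaCO₃.
(a) Equivalents of H⁺ required: 100,400 ÷ 50 g/eq = 2007 eq = 2007 mol HCl.
(a) Mass of HCl: 2007 × 36.5 = 73,260 g.
(a) Mass of 27.6% solution: 73,260 / 0.276 = 265,400 g.
(a) Volume: 265,400 g ÷ 1.16 g/mL = 228,800 mL.

(b) [OCl⁻]/[HOCl] = 10^(pH − pKa) = 10^(7.85 − 7.49) = 10^0.36 = 2.291.
(b) Fraction as HOCl = 1 / (1 + 2.291) = 0.3039.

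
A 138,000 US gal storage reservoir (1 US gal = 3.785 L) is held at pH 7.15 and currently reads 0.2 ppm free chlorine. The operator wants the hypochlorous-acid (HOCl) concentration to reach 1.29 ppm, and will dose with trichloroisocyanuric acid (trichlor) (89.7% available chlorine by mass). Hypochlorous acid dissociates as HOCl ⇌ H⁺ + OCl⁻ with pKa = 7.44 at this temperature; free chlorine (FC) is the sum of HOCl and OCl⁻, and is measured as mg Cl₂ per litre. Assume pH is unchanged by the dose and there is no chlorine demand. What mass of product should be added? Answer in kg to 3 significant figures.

Volume: 138,000 US gal × 3.785 L/gal = 522,330 L.
[OCl⁻]/[HOCl] = 10^(pH − pKa) = 10^(7.15 − 7.44) = 0.5129; fraction as HOCl = 1/(1 + 0.5129) = 0.661.
Free chlorine required for 1.29 ppm HOCl: 1.29 / 0.661 = 1.952 ppm.
FC to add: 1.952 − 0.2 = 1.752 mg/L as Cl₂.
Cl₂ equivalent: 1.752 mg/L × 522,330 L = 914.9 g.
Product at 89.7% available Cl: 914.9 / 0.897 = 1020 g.

1.02 kg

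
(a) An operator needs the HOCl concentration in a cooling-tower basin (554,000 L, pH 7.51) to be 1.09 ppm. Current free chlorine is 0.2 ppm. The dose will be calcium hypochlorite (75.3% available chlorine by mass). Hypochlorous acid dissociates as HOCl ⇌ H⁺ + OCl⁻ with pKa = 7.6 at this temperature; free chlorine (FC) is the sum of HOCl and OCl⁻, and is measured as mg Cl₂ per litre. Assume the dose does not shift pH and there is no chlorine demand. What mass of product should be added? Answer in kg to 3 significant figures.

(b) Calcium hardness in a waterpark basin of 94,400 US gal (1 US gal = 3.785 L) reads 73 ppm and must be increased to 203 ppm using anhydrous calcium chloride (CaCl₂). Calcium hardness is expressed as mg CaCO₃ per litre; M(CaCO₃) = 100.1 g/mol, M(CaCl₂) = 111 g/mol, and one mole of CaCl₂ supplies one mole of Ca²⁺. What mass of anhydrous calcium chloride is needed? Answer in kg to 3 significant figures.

(a) 1.31 kg; (b) 51.5 kg

(a) [OCl⁻]/[HOCl] = 10^(pH − pKa) = 10^(7.51 − 7.6) = 0.8128; fraction as HOCl = 1/(1 + 0.8128) = 0.5516.
(a) Free chlorine required for 1.09 ppm HOCl: 1.09 / 0.5516 = 1.976 ppm.
(a) FC to add: 1.976 − 0.2 = 1.776 mg/L as Cl₂.
(a) Cl₂ equivalent: 1.776 mg/L × 554,000 L = 983.9 g.
(a) Product at 75.3% available Cl: 983.9 / 0.753 = 1307 g.

(b) Volume: 94,400 US gal × 3.785 L/gal = 357,304 L.
(b) Hardness to add: (203 − 73) = 130 mg/L as CaCO₃ × 357,304 L = 46,450 g as CaCO₃.
(b) Moles of Ca²⁺ (1 mol Ca²⁺ ≡ 1 mol CaCO₃): 46,450 / 100.1 g/mol = 464 mol.
(b) Mass of CaCl₂: 464 × 111 = 51,510 g.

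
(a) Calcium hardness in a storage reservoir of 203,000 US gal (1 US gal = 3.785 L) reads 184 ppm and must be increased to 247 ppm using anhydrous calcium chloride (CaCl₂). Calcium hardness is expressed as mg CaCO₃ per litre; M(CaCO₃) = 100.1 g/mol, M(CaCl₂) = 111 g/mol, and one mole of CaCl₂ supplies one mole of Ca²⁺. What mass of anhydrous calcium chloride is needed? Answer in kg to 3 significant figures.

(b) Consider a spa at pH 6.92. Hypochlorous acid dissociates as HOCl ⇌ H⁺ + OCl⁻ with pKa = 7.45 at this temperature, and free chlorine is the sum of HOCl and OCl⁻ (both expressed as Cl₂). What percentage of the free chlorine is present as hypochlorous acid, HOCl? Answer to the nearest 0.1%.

(a) Volume: 203,000 US gal × 3.785 L/gal = 768,355 L.
(a) Hardness to add: (247 − 184) = 63 mg/L as CaCO₃ × 768,355 L = 48,410 g as CaCO₃.
(a) Moles of Ca²⁺ (1 mol Ca²⁺ ≡ 1 mol CaCO₃): 48,410 / 100.1 g/mol = 483.6 mol.
(a) Mass of CaCl₂: 483.6 × 111 = 53,680 g.

(b) [OCl⁻]/[HOCl] = 10^(pH − pKa) = 10^(6.92 − 7.45) = 10^-0.53 = 0.2951.
(b) Fraction as HOCl = 1 / (1 + 0.2951) = 0.7721.

(a) 53.7 kg; (b) 77.2%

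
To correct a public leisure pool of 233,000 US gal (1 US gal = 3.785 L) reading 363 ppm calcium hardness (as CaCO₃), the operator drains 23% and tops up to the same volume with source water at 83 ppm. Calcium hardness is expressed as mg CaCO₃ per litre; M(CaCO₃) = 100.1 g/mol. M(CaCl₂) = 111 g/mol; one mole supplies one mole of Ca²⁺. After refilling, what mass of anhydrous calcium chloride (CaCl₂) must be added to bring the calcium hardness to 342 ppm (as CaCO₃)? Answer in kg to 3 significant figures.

42.4 kg

Volume: 233,000 US gal × 3.785 L/gal = 881,905 L.
After draining 23% and refilling: 363 × 0.77 + 83 × 0.23 = 298.6 ppm.
Deficit to target: 342 − 298.6 = 43.4 mg/L.
As CaCO₃: 43.4 mg/L × 881,905 L = 38,270 g; ÷ 100.1 = 382.4 mol Ca²⁺.
Mass: 382.4 × 111 = 42,440 g.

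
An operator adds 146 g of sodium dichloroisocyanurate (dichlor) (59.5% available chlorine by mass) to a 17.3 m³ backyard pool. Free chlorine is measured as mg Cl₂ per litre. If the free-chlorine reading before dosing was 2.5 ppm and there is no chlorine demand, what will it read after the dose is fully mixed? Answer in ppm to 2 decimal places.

Volume: 17.3 m³ = 17,300 L.
Available chlorine delivered: 146 g × 0.595 = 86.87 g as Cl₂.
Concentration rise: 86.87 g / 17,300 L = 5.021 mg/L = 5.02 ppm.
Final FC: 2.5 + 5.02 = 7.52 ppm.

7.52 ppm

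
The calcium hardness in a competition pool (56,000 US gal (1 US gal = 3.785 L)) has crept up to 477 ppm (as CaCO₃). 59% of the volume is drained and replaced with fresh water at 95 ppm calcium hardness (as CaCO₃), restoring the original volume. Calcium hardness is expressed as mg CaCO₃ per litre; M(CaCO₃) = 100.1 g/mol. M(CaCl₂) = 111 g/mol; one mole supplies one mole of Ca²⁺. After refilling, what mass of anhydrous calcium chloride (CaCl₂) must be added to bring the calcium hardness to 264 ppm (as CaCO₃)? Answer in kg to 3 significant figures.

Volume: 56,000 US gal × 3.785 L/gal = 211,960 L.
After draining 59% and refilling: 477 × 0.41 + 95 × 0.59 = 251.62 ppm.
Deficit to target: 264 − 251.62 = 12.38 mg/L.
As CaCO₃: 12.38 mg/L × 211,960 L = 2624 g; ÷ 100.1 = 26.21 mol Ca²⁺.
Mass: 26.21 × 111 = 2910 g.

2.91 kg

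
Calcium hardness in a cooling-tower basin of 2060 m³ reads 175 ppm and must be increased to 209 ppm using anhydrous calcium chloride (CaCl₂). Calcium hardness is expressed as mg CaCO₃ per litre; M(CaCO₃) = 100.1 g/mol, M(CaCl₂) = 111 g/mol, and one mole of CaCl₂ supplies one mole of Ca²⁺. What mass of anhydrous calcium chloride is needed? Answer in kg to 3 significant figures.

Volume: 2060 m³ = 2,060,000 L.
Hardness to add: (209 − 175) = 34 mg/L as CaCO₃ × 2,060,000 L = 70,040 g as CaCO₃.
Moles of Ca²⁺ (1 mol Ca²⁺ ≡ 1 mol CaCO₃): 70,040 / 100.1 g/mol = 699.7 mol.
Mass of CaCl₂: 699.7 × 111 = 77,670 g.

77.7 kg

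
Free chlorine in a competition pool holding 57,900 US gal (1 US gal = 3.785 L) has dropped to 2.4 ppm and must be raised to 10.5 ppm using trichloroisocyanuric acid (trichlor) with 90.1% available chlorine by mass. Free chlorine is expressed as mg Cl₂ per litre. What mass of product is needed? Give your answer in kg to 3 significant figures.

Volume: 57,900 US gal × 3.785 L/gal = 219,152 L.
Chlorine deficit: 10.5 − 2.4 = 8.1 ppm = 8.1 mg/L as Cl₂.
Cl₂ equivalent needed: 8.1 mg/L × 219,152 L = 1,775,000 mg = 1775 g.
Product at 90.1% available chlorine: 1775 / 0.901 = 1970 g.

1.97 kg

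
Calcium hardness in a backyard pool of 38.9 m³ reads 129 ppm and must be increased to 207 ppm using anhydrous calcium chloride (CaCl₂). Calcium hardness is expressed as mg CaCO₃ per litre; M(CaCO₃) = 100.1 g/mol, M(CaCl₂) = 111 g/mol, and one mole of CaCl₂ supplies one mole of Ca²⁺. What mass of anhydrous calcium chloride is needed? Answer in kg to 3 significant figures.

Volume: 38.9 m³ = 38,900 L.
Hardness to add: (207 − 129) = 78 mg/L as CaCO₃ × 38,900 L = 3034 g as CaCO₃.
Moles of Ca²⁺ (1 mol Ca²⁺ ≡ 1 mol CaCO₃): 3034 / 100.1 g/mol = 30.31 mol.
Mass of CaCl₂: 30.31 × 111 = 3365 g.

3.36 kg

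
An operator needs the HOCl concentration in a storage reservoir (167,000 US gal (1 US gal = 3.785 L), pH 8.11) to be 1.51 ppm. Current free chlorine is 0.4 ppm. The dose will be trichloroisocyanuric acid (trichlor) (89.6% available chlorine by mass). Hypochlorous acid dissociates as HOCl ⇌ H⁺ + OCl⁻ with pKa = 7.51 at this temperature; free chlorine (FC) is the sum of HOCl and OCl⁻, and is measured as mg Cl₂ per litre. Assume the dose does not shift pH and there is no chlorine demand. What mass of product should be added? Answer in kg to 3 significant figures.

5.02 kg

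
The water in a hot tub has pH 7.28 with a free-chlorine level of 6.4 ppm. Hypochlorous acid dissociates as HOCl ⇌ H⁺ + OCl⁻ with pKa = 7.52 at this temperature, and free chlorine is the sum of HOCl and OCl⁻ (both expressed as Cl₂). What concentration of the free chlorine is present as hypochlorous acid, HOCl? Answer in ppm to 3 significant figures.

[OCl⁻]/[HOCl] = 10^(pH − pKa) = 10^(7.28 − 7.52) = 10^-0.24 = 0.5754.
Fraction as HOCl = 1 / (1 + 0.5754) = 0.6347.
HOCl = 0.6347 × 6.4 ppm = 4.062 ppm.

4.06 ppm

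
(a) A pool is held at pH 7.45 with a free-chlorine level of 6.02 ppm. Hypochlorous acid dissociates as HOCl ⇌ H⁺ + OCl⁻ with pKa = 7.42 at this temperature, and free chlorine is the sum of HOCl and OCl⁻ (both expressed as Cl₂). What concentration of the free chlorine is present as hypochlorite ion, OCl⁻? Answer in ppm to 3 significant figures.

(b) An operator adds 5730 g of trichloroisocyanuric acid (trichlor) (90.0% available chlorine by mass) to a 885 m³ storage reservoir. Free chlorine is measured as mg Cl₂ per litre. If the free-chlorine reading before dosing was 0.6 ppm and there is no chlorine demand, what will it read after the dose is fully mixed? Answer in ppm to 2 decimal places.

(a) 3.11 ppm; (b) 6.43 ppm

(a) [OCl⁻]/[HOCl] = 10^(pH − pKa) = 10^(7.45 − 7.42) = 10^0.03 = 1.072.
(a) Fraction as HOCl = 1 / (1 + 1.072) = 0.4827.
(a) OCl⁻ = (1 − 0.4827) × 6.02 ppm = 3.114 ppm.

(b) Volume: 885 m³ = 885,000 L.
(b) Available chlorine delivered: 5730 g × 0.9 = 5157 g as Cl₂.
(b) Concentration rise: 5157 g / 885,000 L = 5.827 mg/L = 5.83 ppm.
(b) Final FC: 0.6 + 5.83 = 6.43 ppm.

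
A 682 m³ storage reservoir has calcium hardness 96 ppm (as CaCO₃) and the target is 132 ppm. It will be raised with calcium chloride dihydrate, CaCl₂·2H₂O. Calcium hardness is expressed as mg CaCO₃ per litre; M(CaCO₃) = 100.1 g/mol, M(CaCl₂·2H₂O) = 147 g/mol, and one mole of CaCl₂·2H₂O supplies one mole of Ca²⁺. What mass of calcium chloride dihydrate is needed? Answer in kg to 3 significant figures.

Volume: 682 m³ = 682,000 L.
Hardness to add: (132 − 96) = 36 mg/L as CaCO₃ × 682,000 L = 24,550 g as CaCO₃.
Moles of Ca²⁺ (1 mol Ca²⁺ ≡ 1 mol CaCO₃): 24,550 / 100.1 g/mol = 245.3 mol.
Mass of CaCl₂·2H₂O: 245.3 × 147 = 36,060 g.

36.1 kg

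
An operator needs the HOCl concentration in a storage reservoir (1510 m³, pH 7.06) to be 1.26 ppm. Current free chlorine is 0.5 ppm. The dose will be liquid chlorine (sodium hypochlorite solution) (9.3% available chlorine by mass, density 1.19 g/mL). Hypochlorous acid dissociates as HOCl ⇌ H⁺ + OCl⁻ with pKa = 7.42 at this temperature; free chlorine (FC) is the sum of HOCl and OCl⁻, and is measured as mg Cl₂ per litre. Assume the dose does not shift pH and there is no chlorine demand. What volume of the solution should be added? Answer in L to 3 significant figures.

17.9 L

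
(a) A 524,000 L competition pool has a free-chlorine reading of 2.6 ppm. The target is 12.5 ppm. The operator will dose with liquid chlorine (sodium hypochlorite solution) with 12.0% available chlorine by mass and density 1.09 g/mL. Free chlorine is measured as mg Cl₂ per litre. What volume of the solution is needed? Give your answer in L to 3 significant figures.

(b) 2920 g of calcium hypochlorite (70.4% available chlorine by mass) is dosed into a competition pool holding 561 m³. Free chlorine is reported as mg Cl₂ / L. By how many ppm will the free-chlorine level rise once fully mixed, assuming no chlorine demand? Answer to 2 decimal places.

(a) Chlorine deficit: 12.5 − 2.6 = 9.9 ppm = 9.9 mg/L as Cl₂.
(a) Cl₂ equivalent needed: 9.9 mg/L × 524,000 L = 5,188,000 mg = 5188 g.
(a) Product at 12.0% available chlorine: 5188 / 0.12 = 43,230 g.
(a) Volume at density 1.09 g/mL: 43,230 g ÷ 1.09 g/mL = 39,660 mL.

(b) Volume: 561 m³ = 561,000 L.
(b) Available chlorine delivered: 2920 g × 0.704 = 2056 g as Cl₂.
(b) Concentration rise: 2056 g / 561,000 L = 3.664 mg/L = 3.66 ppm.

(a) 39.7 L; (b) 3.66 ppm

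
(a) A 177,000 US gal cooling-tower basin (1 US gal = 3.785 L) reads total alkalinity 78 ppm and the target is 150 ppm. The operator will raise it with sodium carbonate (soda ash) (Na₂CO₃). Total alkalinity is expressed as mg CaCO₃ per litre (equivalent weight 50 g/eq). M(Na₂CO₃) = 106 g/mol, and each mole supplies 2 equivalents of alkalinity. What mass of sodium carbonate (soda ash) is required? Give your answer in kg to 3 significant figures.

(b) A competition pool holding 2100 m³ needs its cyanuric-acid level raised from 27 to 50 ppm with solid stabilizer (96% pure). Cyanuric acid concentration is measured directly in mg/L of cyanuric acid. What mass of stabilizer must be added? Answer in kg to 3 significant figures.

(a) 51.1 kg; (b) 50.3 kg

(a) Volume: 177,000 US gal × 3.785 L/gal = 669,945 L.
(a) Alkalinity to add: (150 − 78) = 72 mg/L as CaCO₃ × 669,945 L = 48,240 g as CaCO₃.
(a) Equivalents: 48,240 g ÷ 50 g/eq = 964.7 eq.
(a) Each mole of Na₂CO₃ supplies 2 eq, so 964.7 / 2 = 482.4 mol.
(a) Mass: 482.4 mol × 106 g/mol = 51,130 g.

(b) Volume: 2100 m³ = 2,100,000 L.
(b) CYA to add: (50 − 27) = 23 mg/L × 2,100,000 L = 48,300 g cyanuric acid.
(b) At 96% purity: 48,300 / 0.96 = 50,310 g product.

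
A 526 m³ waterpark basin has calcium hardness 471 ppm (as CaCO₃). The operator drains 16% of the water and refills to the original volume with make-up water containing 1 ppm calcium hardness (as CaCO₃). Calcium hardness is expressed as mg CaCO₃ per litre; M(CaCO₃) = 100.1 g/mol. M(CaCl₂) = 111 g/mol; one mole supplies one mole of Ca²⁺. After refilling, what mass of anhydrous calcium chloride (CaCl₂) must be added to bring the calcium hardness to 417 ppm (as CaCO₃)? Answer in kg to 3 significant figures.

12.4 kg

Volume: 526 m³ = 526,000 L.
After draining 16% and refilling: 471 × 0.84 + 1 × 0.16 = 395.8 ppm.
Deficit to target: 417 − 395.8 = 21.2 mg/L.
As CaCO₃: 21.2 mg/L × 526,000 L = 11,150 g; ÷ 100.1 = 111.4 mol Ca²⁺.
Mass: 111.4 × 111 = 12,370 g.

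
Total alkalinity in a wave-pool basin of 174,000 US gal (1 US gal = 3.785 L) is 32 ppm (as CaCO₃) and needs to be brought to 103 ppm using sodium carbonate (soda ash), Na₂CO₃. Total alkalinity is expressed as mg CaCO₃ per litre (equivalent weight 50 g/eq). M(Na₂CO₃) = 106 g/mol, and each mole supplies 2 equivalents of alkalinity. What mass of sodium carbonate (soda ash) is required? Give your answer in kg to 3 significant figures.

49.6 kg

Volume: 174,000 US gal × 3.785 L/gal = 658,590 L.
Alkalinity to add: (103 − 32) = 71 mg/L as CaCO₃ × 658,590 L = 46,760 g as CaCO₃.
Equivalents: 46,760 g ÷ 50 g/eq = 935.2 eq.
Each mole of Na₂CO₃ supplies 2 eq, so 935.2 / 2 = 467.6 mol.
Mass: 467.6 mol × 106 g/mol = 49,570 g.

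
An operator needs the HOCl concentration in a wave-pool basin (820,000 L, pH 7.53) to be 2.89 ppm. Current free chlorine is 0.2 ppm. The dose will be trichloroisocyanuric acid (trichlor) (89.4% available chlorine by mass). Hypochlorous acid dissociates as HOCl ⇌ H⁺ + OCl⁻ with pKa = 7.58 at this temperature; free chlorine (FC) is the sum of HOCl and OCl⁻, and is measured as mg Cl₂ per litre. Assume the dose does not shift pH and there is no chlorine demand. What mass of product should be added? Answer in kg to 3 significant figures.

4.83 kg

[OCl⁻]/[HOCl] = 10^(pH − pKa) = 10^(7.53 − 7.58) = 0.8913; fraction as HOCl = 1/(1 + 0.8913) = 0.5288.
Free chlorine required for 2.89 ppm HOCl: 2.89 / 0.5288 = 5.466 ppm.
FC to add: 5.466 − 0.2 = 5.266 mg/L as Cl₂.
Cl₂ equivalent: 5.266 mg/L × 820,000 L = 4318 g.
Product at 89.4% available Cl: 4318 / 0.894 = 4830 g.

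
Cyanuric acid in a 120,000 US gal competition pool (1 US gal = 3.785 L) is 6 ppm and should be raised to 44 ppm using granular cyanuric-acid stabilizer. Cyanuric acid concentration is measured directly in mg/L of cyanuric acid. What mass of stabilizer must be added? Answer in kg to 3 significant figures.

Volume: 120,000 US gal × 3.785 L/gal = 454,200 L.
CYA to add: (44 − 6) = 38 mg/L × 454,200 L = 17,260 g cyanuric acid.

17.3 kg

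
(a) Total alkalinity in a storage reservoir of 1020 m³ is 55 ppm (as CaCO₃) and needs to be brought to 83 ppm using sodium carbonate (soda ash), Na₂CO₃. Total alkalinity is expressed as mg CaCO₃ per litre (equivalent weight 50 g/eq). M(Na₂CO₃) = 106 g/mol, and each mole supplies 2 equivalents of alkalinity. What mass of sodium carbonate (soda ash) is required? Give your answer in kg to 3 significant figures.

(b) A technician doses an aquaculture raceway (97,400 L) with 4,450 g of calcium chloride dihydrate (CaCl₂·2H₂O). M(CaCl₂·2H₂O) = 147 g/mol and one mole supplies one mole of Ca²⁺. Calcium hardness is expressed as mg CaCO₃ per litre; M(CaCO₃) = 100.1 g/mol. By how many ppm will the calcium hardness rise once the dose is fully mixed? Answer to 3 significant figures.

(a) Volume: 1020 m³ = 1,020,000 L.
(a) Alkalinity to add: (83 − 55) = 28 mg/L as CaCO₃ × 1,020,000 L = 28,560 g as CaCO₃.
(a) Equivalents: 28,560 g ÷ 50 g/eq = 571.2 eq.
(a) Each mole of Na₂CO₃ supplies 2 eq, so 571.2 / 2 = 285.6 mol.
(a) Mass: 285.6 mol × 106 g/mol = 30,270 g.

(b) Moles of Ca²⁺: 4,450 g ÷ 147 g/mol = 30.27 mol.
(b) As CaCO₃: 30.27 mol × 100.1 g/mol = 3030 g.
(b) Rise: 3030 g / 97,400 L × 1000 = 31.11 mg/L.

(a) 30.3 kg; (b) 31.1 ppm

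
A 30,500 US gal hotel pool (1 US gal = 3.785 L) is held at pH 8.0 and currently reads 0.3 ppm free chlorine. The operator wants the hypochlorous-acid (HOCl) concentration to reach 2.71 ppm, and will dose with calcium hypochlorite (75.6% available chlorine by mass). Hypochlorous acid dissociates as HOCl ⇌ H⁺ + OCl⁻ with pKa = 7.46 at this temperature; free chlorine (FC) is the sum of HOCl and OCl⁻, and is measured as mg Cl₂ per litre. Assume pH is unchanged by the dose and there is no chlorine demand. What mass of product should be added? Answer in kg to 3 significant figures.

1.80 kg

Volume: 30,500 US gal × 3.785 L/gal = 115,442 L.
[OCl⁻]/[HOCl] = 10^(pH − pKa) = 10^(8.0 − 7.46) = 3.467; fraction as HOCl = 1/(1 + 3.467) = 0.2238.
Free chlorine required for 2.71 ppm HOCl: 2.71 / 0.2238 = 12.11 ppm.
FC to add: 12.11 − 0.3 = 11.81 mg/L as Cl₂.
Cl₂ equivalent: 11.81 mg/L × 115,442 L = 1363 g.
Product at 75.6% available Cl: 1363 / 0.756 = 1803 g.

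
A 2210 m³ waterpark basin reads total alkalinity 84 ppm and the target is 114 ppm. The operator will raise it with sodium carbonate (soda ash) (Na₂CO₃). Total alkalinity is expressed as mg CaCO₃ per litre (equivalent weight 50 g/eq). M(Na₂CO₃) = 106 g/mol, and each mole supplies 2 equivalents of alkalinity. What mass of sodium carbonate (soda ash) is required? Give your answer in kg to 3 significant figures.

Volume: 2210 m³ = 2,210,000 L.
Alkalinity to add: (114 − 84) = 30 mg/L as CaCO₃ × 2,210,000 L = 66,300 g as CaCO₃.
Equivalents: 66,300 g ÷ 50 g/eq = 1326 eq.
Each mole of Na₂CO₃ supplies 2 eq, so 1326 / 2 = 663 mol.
Mass: 663 mol × 106 g/mol = 70,280 g.

70.3 kg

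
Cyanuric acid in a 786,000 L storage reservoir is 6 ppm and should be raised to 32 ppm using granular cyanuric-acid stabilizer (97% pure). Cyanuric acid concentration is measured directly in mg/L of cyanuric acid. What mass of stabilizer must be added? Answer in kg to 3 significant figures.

21.1 kg

CYA to add: (32 − 6) = 26 mg/L × 786,000 L = 20,440 g cyanuric acid.
At 97% purity: 20,440 / 0.97 = 21,070 g product.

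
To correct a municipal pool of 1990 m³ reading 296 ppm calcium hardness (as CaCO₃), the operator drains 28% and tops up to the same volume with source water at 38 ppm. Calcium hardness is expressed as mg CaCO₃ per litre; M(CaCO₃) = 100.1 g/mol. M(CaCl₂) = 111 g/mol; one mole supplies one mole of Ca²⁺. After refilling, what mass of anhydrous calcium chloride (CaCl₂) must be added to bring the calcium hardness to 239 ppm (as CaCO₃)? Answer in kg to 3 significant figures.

33.6 kg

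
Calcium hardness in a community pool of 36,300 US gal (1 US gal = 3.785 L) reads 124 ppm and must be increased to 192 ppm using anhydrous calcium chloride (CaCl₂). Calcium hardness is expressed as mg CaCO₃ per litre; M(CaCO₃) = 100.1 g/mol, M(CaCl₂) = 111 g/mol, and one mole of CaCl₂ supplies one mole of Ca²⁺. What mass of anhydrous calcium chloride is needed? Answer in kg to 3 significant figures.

Volume: 36,300 US gal × 3.785 L/gal = 137,396 L.
Hardness to add: (192 − 124) = 68 mg/L as CaCO₃ × 137,396 L = 9343 g as CaCO₃.
Moles of Ca²⁺ (1 mol Ca²⁺ ≡ 1 mol CaCO₃): 9343 / 100.1 g/mol = 93.34 mol.
Mass of CaCl₂: 93.34 × 111 = 10,360 g.

10.4 kg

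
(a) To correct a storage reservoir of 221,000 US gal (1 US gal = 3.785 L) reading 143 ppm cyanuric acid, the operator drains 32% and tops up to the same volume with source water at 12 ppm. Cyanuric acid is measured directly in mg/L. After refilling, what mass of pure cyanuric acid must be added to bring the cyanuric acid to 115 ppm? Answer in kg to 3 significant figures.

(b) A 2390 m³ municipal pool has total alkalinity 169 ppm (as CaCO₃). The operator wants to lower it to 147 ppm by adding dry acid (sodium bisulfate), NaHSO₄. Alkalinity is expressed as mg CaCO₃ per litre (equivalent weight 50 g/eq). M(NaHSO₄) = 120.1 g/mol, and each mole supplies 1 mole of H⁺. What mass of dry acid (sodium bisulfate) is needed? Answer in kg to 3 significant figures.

(a) 11.6 kg; (b) 126 kg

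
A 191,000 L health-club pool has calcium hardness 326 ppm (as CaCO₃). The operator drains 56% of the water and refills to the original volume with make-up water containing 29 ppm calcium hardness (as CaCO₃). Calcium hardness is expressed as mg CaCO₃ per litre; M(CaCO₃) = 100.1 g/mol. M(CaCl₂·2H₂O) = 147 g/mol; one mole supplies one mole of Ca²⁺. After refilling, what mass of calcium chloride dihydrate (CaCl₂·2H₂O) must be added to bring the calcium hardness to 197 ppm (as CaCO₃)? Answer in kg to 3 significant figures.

After draining 56% and refilling: 326 × 0.44 + 29 × 0.56 = 159.68 ppm.
Deficit to target: 197 − 159.68 = 37.32 mg/L.
As CaCO₃: 37.32 mg/L × 191,000 L = 7128 g; ÷ 100.1 = 71.21 mol Ca²⁺.
Mass: 71.21 × 147 = 10,470 g.

10.5 kg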